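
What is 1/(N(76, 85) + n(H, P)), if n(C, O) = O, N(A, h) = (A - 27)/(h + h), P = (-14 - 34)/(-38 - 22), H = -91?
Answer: 34/37 ≈ 0.91892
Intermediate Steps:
P = 4/5 (P = -48/(-60) = -48*(-1/60) = 4/5 ≈ 0.80000)
N(A, h) = (-27 + A)/(2*h) (N(A, h) = (-27 + A)/((2*h)) = (-27 + A)*(1/(2*h)) = (-27 + A)/(2*h))
1/(N(76, 85) + n(H, P)) = 1/((1/2)*(-27 + 76)/85 + 4/5) = 1/((1/2)*(1/85)*49 + 4/5) = 1/(49/170 + 4/5) = 1/(37/34) = 34/37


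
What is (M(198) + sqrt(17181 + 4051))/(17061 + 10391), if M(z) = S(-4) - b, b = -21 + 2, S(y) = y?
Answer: 15/27452 + sqrt(1327)/6863 ≈ 0.0058543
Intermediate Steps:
b = -19
M(z) = 15 (M(z) = -4 - 1*(-19) = -4 + 19 = 15)
(M(198) + sqrt(17181 + 4051))/(17061 + 10391) = (15 + sqrt(17181 + 4051))/(17061 + 10391) = (15 + sqrt(21232))/27452 = (15 + 4*sqrt(1327))*(1/27452) = 15/27452 + sqrt(1327)/6863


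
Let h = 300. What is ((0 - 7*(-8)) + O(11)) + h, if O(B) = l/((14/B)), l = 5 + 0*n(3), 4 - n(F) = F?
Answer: 5039/14 ≈ 359.93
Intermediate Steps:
n(F) = 4 - F
l = 5 (l = 5 + 0*(4 - 1*3) = 5 + 0*(4 - 3) = 5 + 0*1 = 5 + 0 = 5)
O(B) = 5*B/14 (O(B) = 5/((14/B)) = 5*(B/14) = 5*B/14)
((0 - 7*(-8)) + O(11)) + h = ((0 - 7*(-8)) + (5/14)*11) + 300 = ((0 + 56) + 55/14) + 300 = (56 + 55/14) + 300 = 839/14 + 300 = 5039/14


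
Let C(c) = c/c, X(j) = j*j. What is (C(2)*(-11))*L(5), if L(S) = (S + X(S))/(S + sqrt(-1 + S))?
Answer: -330/7 ≈ -47.143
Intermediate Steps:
X(j) = j**2
L(S) = (S + S**2)/(S + sqrt(-1 + S))
C(c) = 1
(C(2)*(-11))*L(5) = (1*(-11))*(5*(1 + 5)/(5 + sqrt(-1 + 5))) = -55*6/(5 + sqrt(4)) = -55*6/(5 + 2) = -55*6/7 = -11*30/7 = -330/7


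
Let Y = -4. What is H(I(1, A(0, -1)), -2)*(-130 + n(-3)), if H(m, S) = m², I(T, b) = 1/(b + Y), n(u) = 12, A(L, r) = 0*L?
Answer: -59/8 ≈ -7.3750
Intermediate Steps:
A(L, r) = 0
I(T, b) = 1/(-4 + b) (I(T, b) = 1/(b - 4) = 1/(-4 + b))
H(I(1, A(0, -1)), -2)*(-130 + n(-3)) = (1/(-4 + 0))²*(-130 + 12) = (1/(-4))²*(-118) = (-¼)²*(-118) = (1/16)*(-118) = -59/8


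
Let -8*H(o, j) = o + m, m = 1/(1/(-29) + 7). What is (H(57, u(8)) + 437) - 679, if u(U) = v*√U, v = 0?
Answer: -402615/1616 ≈ -249.14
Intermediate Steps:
u(U) = 0 (u(U) = 0*√U = 0)
m = 29/202 (m = 1/(-1/29 + 7) = 1/(202/29) = 29/202 ≈ 0.14356)
H(o, j) = -29/1616 - o/8 (H(o, j) = -(o + 29/202)/8 = -(29/202 + o)/8 = -29/1616 - o/8)
(H(57, u(8)) + 437) - 679 = ((-29/1616 - ⅛*57) + 437) - 679 = ((-29/1616 - 57/8) + 437) - 679 = (-11543/1616 + 437) - 679 = 694649/1616 - 679 = -402615/1616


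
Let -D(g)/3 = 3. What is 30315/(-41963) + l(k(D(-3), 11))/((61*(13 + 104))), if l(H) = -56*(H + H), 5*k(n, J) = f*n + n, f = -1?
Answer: -30315/41963 ≈ -0.72242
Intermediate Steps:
D(g) = -9 (D(g) = -3*3 = -9)
k(n, J) = 0 (k(n, J) = (-n + n)/5 = (⅕)*0 = 0)
l(H) = -112*H
30315/(-41963) + l(k(D(-3), 11))/((61*(13 + 104))) = 30315/(-41963) + (-112*0)/((61*(13 + 104))) = 30315*(-1/41963) + 0/((61*117)) = -30315/41963 + 0/7137 = -30315/41963 + 0*(1/7137) = -30315/41963 + 0 = -30315/41963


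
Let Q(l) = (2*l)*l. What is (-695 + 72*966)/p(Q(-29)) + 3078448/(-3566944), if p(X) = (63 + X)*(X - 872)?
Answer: -64150363478/78776515575 ≈ -0.81433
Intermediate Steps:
Q(l) = 2*l²
p(X) = (-872 + X)*(63 + X) (p(X) = (63 + X)*(-872 + X) = (-872 + X)*(63 + X))
(-695 + 72*966)/p(Q(-29)) + 3078448/(-3566944) = (-695 + 72*966)/(-54936 + (2*(-29)²)² - 1618*(-29)²) + 3078448/(-3566944) = (-695 + 69552)/(-54936 + (2*841)² - 1618*841) + 3078448*(-1/3566944) = 68857/(-54936 + 1682² - 809*1682) - 192403/222934 = 68857/(-54936 + 2829124 - 1360738) - 192403/222934 = 68857/1413450 - 192403/222934 = -64150363478/78776515575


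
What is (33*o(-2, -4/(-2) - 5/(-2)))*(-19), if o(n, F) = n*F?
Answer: 5643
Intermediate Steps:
o(n, F) = F*n
(33*o(-2, -4/(-2) - 5/(-2)))*(-19) = (33*((-4/(-2) - 5/(-2))*(-2)))*(-19) = (33*((-4*(-1/2) - 5*(-1/2))*(-2)))*(-19) = (33*((2 + 5/2)*(-2)))*(-19) = (33*((9/2)*(-2)))*(-19) = (33*(-9))*(-19) = -297*(-19) = 5643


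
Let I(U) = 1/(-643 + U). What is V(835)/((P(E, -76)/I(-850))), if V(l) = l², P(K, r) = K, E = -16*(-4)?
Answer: -697225/95552 ≈ -7.2968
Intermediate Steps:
E = 64
V(835)/((P(E, -76)/I(-850))) = 835²/((64/(1/(-643 - 850)))) = 697225/((64/(1/(-1493)))) = 697225/((64/(-1/1493))) = 697225/((64*(-1493))) = 697225/(-95552) = 697225*(-1/95552) = -697225/95552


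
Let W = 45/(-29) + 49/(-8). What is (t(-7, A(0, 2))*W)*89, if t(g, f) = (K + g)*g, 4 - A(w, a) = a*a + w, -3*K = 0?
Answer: -7766941/232 ≈ -33478.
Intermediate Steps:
K = 0 (K = -⅓*0 = 0)
A(w, a) = 4 - w - a² (A(w, a) = 4 - (a*a + w) = 4 - (a² + w) = 4 - (w + a²) = 4 + (-w - a²) = 4 - w - a²)
t(g, f) = g² (t(g, f) = (0 + g)*g = g*g = g²)
W = -1781/232 (W = 45*(-1/29) + 49*(-⅛) = -45/29 - 49/8 = -1781/232 ≈ -7.6767)
(t(-7, A(0, 2))*W)*89 = ((-7)²*(-1781/232))*89 = (49*(-1781/232))*89 = -87269/232*89 = -7766941/232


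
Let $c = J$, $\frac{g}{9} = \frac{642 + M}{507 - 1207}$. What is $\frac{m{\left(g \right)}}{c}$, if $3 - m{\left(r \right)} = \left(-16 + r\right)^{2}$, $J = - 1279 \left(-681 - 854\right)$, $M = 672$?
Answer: $- \frac{132181669}{240499962500} \approx -0.00054961$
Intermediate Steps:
$g = - \frac{5913}{350}$ ($g = 9 \frac{642 + 672}{507 - 1207} = 9 \frac{1314}{-700} = 9 \cdot 1314 \left(- \frac{1}{700}\right) = 9 \left(- \frac{657}{350}\right) = - \frac{5913}{350} \approx -16.894$)
$J = 1963265$ ($J = \left(-1279\right) \left(-1535\right) = 1963265$)
$m{\left(r \right)} = 3 - \left(-16 + r\right)^{2}$
$c = 1963265$
$\frac{m{\left(g \right)}}{c} = \frac{3 - \left(-16 - \frac{5913}{350}\right)^{2}}{1963265} = \left(3 - \left(- \frac{11513}{350}\right)^{2}\right) \frac{1}{1963265} = \left(3 - \frac{132549169}{122500}\right) \frac{1}{1963265} = \left(- \frac{132181669}{122500}\right) \frac{1}{1963265} = - \frac{132181669}{240499962500}$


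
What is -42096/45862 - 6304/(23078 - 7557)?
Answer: -471243032/355912051 ≈ -1.3240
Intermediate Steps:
-42096/45862 - 6304/(23078 - 7557) = -42096*1/45862 - 6304/15521 = -21048/22931 - 6304*1/15521 = -21048/22931 - 6304/15521 = -471243032/355912051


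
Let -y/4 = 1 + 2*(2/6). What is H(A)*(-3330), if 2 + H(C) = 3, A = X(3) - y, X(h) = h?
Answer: -3330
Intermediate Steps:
y = -20/3 (y = -4*(1 + 2*(2/6)) = -4*(1 + 2*(2*(1/6))) = -4*(1 + 2*(1/3)) = -4*(1 + 2/3) = -4*5/3 = -20/3 ≈ -6.6667)
A = 29/3 (A = 3 - 1*(-20/3) = 3 + 20/3 = 29/3 ≈ 9.6667)
H(C) = 1 (H(C) = -2 + 3 = 1)
H(A)*(-3330) = 1*(-3330) = -3330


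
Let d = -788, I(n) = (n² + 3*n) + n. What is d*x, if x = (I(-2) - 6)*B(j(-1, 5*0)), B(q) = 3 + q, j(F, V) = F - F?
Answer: 23640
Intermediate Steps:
I(n) = n² + 4*n
j(F, V) = 0
x = -30 (x = (-2*(4 - 2) - 6)*(3 + 0) = (-2*2 - 6)*3 = (-4 - 6)*3 = -10*3 = -30)
d*x = -788*(-30) = 23640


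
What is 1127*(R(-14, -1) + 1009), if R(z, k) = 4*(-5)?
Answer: 1114603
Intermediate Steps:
R(z, k) = -20
1127*(R(-14, -1) + 1009) = 1127*(-20 + 1009) = 1127*989 = 1114603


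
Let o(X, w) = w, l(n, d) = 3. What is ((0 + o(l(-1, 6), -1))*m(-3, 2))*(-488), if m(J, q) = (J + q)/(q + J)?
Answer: 488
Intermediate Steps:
m(J, q) = 1 (m(J, q) = (J + q)/(J + q) = 1)
((0 + o(l(-1, 6), -1))*m(-3, 2))*(-488) = ((0 - 1)*1)*(-488) = -1*1*(-488) = -1*(-488) = 488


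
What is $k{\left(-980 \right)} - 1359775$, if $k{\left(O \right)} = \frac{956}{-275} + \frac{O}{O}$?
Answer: $- \frac{373938806}{275} \approx -1.3598 \cdot 10^{6}$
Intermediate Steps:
$k{\left(O \right)} = - \frac{681}{275}$ ($k{\left(O \right)} = 956 \left(- \frac{1}{275}\right) + 1 = - \frac{956}{275} + 1 = - \frac{681}{275}$)
$k{\left(-980 \right)} - 1359775 = - \frac{681}{275} - 1359775 = - \frac{373938806}{275}$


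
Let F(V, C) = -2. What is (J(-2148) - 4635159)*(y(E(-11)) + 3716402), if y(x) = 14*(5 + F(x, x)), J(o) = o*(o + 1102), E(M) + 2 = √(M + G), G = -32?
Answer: -8876172743844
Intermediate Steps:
E(M) = -2 + √(-32 + M) (E(M) = -2 + √(M - 32) = -2 + √(-32 + M))
J(o) = o*(1102 + o)
y(x) = 42 (y(x) = 14*(5 - 2) = 14*3 = 42)
(J(-2148) - 4635159)*(y(E(-11)) + 3716402) = (-2148*(1102 - 2148) - 4635159)*(42 + 3716402) = (-2148*(-1046) - 4635159)*3716444 = (2246808 - 4635159)*3716444 = -2388351*3716444 = -8876172743844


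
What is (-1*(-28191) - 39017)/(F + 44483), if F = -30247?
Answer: -5413/7118 ≈ -0.76047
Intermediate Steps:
(-1*(-28191) - 39017)/(F + 44483) = (-1*(-28191) - 39017)/(-30247 + 44483) = (28191 - 39017)/14236 = -10826*1/14236 = -5413/7118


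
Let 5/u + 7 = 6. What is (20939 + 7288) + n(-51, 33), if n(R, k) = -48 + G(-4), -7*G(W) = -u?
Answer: 197248/7 ≈ 28178.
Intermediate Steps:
u = -5 (u = 5/(-7 + 6) = 5/(-1) = 5*(-1) = -5)
G(W) = -5/7 (G(W) = -(-1)*(-5)/7 = -1/7*5 = -5/7)
n(R, k) = -341/7 (n(R, k) = -48 - 5/7 = -341/7)
(20939 + 7288) + n(-51, 33) = (20939 + 7288) - 341/7 = 28227 - 341/7 = 197248/7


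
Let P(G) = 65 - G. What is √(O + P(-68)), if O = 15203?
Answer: 6*√426 ≈ 123.84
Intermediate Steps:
√(O + P(-68)) = √(15203 + (65 - 1*(-68))) = √(15203 + (65 + 68)) = √(15203 + 133) = √15336 = 6*√426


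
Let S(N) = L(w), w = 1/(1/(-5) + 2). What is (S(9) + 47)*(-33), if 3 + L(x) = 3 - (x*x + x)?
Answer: -41107/27 ≈ -1522.5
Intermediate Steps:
w = 5/9 (w = 1/(-⅕ + 2) = 1/(9/5) = 5/9 ≈ 0.55556)
L(x) = -x - x² (L(x) = -3 + (3 - (x*x + x)) = -3 + (3 - (x² + x)) = -3 + (3 - (x + x²)) = -3 + (3 + (-x - x²)) = -3 + (3 - x - x²) = -x - x²)
S(N) = -70/81 (S(N) = -1*5/9*(1 + 5/9) = -1*5/9*14/9 = -70/81)
(S(9) + 47)*(-33) = (-70/81 + 47)*(-33) = (3737/81)*(-33) = -41107/27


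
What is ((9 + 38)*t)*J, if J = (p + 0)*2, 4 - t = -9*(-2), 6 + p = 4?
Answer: 2632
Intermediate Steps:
p = -2 (p = -6 + 4 = -2)
t = -14 (t = 4 - (-9)*(-2) = 4 - 1*18 = 4 - 18 = -14)
J = -4 (J = (-2 + 0)*2 = -2*2 = -4)
((9 + 38)*t)*J = ((9 + 38)*(-14))*(-4) = (47*(-14))*(-4) = -658*(-4) = 2632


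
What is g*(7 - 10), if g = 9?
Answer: -27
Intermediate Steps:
g*(7 - 10) = 9*(7 - 10) = 9*(-3) = -27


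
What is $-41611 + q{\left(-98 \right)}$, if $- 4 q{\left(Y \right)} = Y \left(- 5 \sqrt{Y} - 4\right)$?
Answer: $-41709 - \frac{1715 i \sqrt{2}}{2} \approx -41709.0 - 1212.7 i$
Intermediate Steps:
$q{\left(Y \right)} = - \frac{Y \left(-4 - 5 \sqrt{Y}\right)}{4}$ ($q{\left(Y \right)} = - \frac{Y \left(- 5 \sqrt{Y} - 4\right)}{4} = - \frac{Y \left(-4 - 5 \sqrt{Y}\right)}{4}$)
$-41611 + q{\left(-98 \right)} = -41611 - \left(98 - \frac{5 \left(-98\right)^{\frac{3}{2}}}{4}\right) = -41611 - \left(98 - \frac{5 \left(- 686 i \sqrt{2}\right)}{4}\right) = -41611 - \left(98 + \frac{1715 i \sqrt{2}}{2}\right) = -41709 - \frac{1715 i \sqrt{2}}{2}$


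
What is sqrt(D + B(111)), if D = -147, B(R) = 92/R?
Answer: 5*I*sqrt(72039)/111 ≈ 12.09*I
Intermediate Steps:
sqrt(D + B(111)) = sqrt(-147 + 92/111) = sqrt(-16225/111) = 5*I*sqrt(72039)/111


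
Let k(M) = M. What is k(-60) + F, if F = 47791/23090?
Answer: -1337609/23090 ≈ -57.930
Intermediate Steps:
F = 47791/23090 (F = 47791*(1/23090) = 47791/23090 ≈ 2.0698)
k(-60) + F = -60 + 47791/23090 = -1337609/23090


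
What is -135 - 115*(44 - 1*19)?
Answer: -3010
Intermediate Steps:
-135 - 115*(44 - 1*19) = -135 - 115*(44 - 19) = -135 - 115*25 = -135 - 2875 = -3010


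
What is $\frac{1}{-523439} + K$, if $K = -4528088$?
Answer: $- \frac{2370177854633}{523439} \approx -4.5281 \cdot 10^{6}$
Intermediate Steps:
$\frac{1}{-523439} + K = \frac{1}{-523439} - 4528088 = - \frac{1}{523439} - 4528088 = - \frac{2370177854633}{523439}$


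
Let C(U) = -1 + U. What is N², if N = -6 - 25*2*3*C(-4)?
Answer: 553536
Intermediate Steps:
N = 744 (N = -6 - 25*2*3*(-1 - 4) = -6 - 150*(-5) = -6 - 25*(-30) = -6 + 750 = 744)
N² = 744² = 553536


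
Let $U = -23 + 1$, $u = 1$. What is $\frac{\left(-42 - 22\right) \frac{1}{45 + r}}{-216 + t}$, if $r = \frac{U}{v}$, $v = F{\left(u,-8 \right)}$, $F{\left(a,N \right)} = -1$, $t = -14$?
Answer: $\frac{32}{7705} \approx 0.0041531$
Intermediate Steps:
$v = -1$
$U = -22$
$r = 22$ ($r = - \frac{22}{-1} = \left(-22\right) \left(-1\right) = 22$)
$\frac{\left(-42 - 22\right) \frac{1}{45 + r}}{-216 + t} = \frac{\left(-42 - 22\right) \frac{1}{45 + 22}}{-216 - 14} = \frac{\left(-64\right) \frac{1}{67}}{-230} = \left(-64\right) \frac{1}{67} \left(- \frac{1}{230}\right) = \left(- \frac{64}{67}\right) \left(- \frac{1}{230}\right) = \frac{32}{7705}$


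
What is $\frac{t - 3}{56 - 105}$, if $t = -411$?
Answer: $\frac{414}{49} \approx 8.449$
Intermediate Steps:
$\frac{t - 3}{56 - 105} = \frac{-411 - 3}{56 - 105} = \frac{-411 + \left(-231 + 228\right)}{-49} = \left(-411 - 3\right) \left(- \frac{1}{49}\right) = \left(-414\right) \left(- \frac{1}{49}\right) = \frac{414}{49}$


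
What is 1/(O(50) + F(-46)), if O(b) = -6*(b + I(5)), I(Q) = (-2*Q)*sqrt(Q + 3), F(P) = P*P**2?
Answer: -24409/2383189924 - 15*sqrt(2)/1191594962 ≈ -1.0260e-5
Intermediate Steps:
F(P) = P**3
I(Q) = -2*Q*sqrt(3 + Q) (I(Q) = (-2*Q)*sqrt(3 + Q) = -2*Q*sqrt(3 + Q))
O(b) = -6*b + 120*sqrt(2) (O(b) = -6*(b - 2*5*sqrt(3 + 5)) = -6*(b - 2*5*sqrt(8)) = -6*(b - 2*5*2*sqrt(2)) = -6*(b - 20*sqrt(2)) = -6*b + 120*sqrt(2))
1/(O(50) + F(-46)) = 1/((-6*50 + 120*sqrt(2)) + (-46)**3) = 1/((-300 + 120*sqrt(2)) - 97336) = 1/(-97636 + 120*sqrt(2))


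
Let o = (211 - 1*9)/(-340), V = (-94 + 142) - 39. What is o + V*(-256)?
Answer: -391781/170 ≈ -2304.6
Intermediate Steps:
V = 9 (V = 48 - 39 = 9)
o = -101/170 (o = (211 - 9)*(-1/340) = 202*(-1/340) = -101/170 ≈ -0.59412)
o + V*(-256) = -101/170 + 9*(-256) = -101/170 - 2304 = -391781/170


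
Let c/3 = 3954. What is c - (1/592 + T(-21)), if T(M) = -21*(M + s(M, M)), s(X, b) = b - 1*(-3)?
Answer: 6537455/592 ≈ 11043.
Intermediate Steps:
s(X, b) = 3 + b (s(X, b) = b + 3 = 3 + b)
T(M) = -63 - 42*M (T(M) = -21*(M + (3 + M)) = -21*(3 + 2*M) = -63 - 42*M)
c = 11862 (c = 3*3954 = 11862)
c - (1/592 + T(-21)) = 11862 - (1/592 + (-63 - 42*(-21))) = 11862 - (1/592 + (-63 + 882)) = 11862 - (1/592 + 819) = 11862 - 1*484849/592 = 11862 - 484849/592 = 6537455/592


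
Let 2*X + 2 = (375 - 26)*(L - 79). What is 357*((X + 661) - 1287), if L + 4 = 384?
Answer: 37054815/2 ≈ 1.8527e+7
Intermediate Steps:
L = 380 (L = -4 + 384 = 380)
X = 105047/2 (X = -1 + ((375 - 26)*(380 - 79))/2 = -1 + (349*301)/2 = -1 + (½)*105049 = -1 + 105049/2 = 105047/2 ≈ 52524.)
357*((X + 661) - 1287) = 357*((105047/2 + 661) - 1287) = 357*(106369/2 - 1287) = 357*(103795/2) = 37054815/2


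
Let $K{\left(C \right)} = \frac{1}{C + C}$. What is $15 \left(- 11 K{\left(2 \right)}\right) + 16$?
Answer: $- \frac{101}{4} \approx -25.25$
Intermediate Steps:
$K{\left(C \right)} = \frac{1}{2 C}$
$15 \left(- 11 K{\left(2 \right)}\right) + 16 = 15 \left(- 11 \frac{1}{2 \cdot 2}\right) + 16 = 15 \left(- 11 \cdot \frac{1}{2} \cdot \frac{1}{2}\right) + 16 = 15 \left(\left(-11\right) \frac{1}{4}\right) + 16 = 15 \left(- \frac{11}{4}\right) + 16 = - \frac{165}{4} + 16 = - \frac{101}{4}$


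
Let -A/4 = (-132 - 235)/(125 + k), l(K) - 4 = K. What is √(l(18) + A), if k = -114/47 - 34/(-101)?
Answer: √11555226956546/583459 ≈ 5.8261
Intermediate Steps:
k = -9916/4747 (k = -114*1/47 - 34*(-1/101) = -114/47 + 34/101 = -9916/4747 ≈ -2.0889)
l(K) = 4 + K
A = 6968596/583459 (A = -4*(-132 - 235)/(125 - 9916/4747) = -(-1468)/583459/4747 = -(-1468)*4747/583459 = -4*(-1742149/583459) = 6968596/583459 ≈ 11.944)
√(l(18) + A) = √((4 + 18) + 6968596/583459) = √(22 + 6968596/583459) = √(19804694/583459) = √11555226956546/583459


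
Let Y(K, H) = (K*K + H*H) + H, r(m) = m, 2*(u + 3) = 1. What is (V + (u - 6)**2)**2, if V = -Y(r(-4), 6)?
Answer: 3249/16 ≈ 203.06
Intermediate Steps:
u = -5/2 (u = -3 + (1/2)*1 = -3 + 1/2 = -5/2 ≈ -2.5000)
Y(K, H) = H + H**2 + K**2 (Y(K, H) = (K**2 + H**2) + H = (H**2 + K**2) + H = H + H**2 + K**2)
V = -58 (V = -(6 + 6**2 + (-4)**2) = -(6 + 36 + 16) = -1*58 = -58)
(V + (u - 6)**2)**2 = (-58 + (-5/2 - 6)**2)**2 = (-58 + (-17/2)**2)**2 = (-58 + 289/4)**2 = (57/4)**2 = 3249/16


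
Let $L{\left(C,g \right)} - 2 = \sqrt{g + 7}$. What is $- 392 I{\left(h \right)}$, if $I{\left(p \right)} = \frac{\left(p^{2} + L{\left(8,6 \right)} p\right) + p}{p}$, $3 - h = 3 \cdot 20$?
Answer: $21168 - 392 \sqrt{13} \approx 19755.0$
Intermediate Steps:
$h = -57$ ($h = 3 - 3 \cdot 20 = 3 - 60 = -57$)
$L{\left(C,g \right)} = 2 + \sqrt{7 + g}$ ($L{\left(C,g \right)} = 2 + \sqrt{g + 7} = 2 + \sqrt{7 + g}$)
$I{\left(p \right)} = \frac{p + p^{2} + p \left(2 + \sqrt{13}\right)}{p}$ ($I{\left(p \right)} = \frac{\left(p^{2} + \left(2 + \sqrt{7 + 6}\right) p\right) + p}{p} = \frac{\left(p^{2} + \left(2 + \sqrt{13}\right) p\right) + p}{p} = \frac{\left(p^{2} + p \left(2 + \sqrt{13}\right)\right) + p}{p} = \frac{p + p^{2} + p \left(2 + \sqrt{13}\right)}{p}$)
$- 392 I{\left(h \right)} = - 392 \left(3 - 57 + \sqrt{13}\right) = - 392 \left(-54 + \sqrt{13}\right) = 21168 - 392 \sqrt{13}$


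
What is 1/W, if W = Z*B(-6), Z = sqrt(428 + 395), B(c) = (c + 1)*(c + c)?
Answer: sqrt(823)/49380 ≈ 0.00058096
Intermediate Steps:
B(c) = 2*c*(1 + c) (B(c) = (1 + c)*(2*c) = 2*c*(1 + c))
Z = sqrt(823) ≈ 28.688
W = 60*sqrt(823) (W = sqrt(823)*(2*(-6)*(1 - 6)) = sqrt(823)*(2*(-6)*(-5)) = sqrt(823)*60 = 60*sqrt(823) ≈ 1721.3)
1/W = 1/(60*sqrt(823)) = sqrt(823)/49380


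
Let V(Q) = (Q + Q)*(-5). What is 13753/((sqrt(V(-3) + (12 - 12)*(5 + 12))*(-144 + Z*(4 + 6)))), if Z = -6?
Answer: -809*sqrt(30)/360 ≈ -12.309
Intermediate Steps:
V(Q) = -10*Q (V(Q) = (2*Q)*(-5) = -10*Q)
13753/((sqrt(V(-3) + (12 - 12)*(5 + 12))*(-144 + Z*(4 + 6)))) = 13753/((sqrt(-10*(-3) + (12 - 12)*(5 + 12))*(-144 - 6*(4 + 6)))) = 13753/((sqrt(30 + 0*17)*(-144 - 6*10))) = 13753/((sqrt(30 + 0)*(-144 - 60))) = 13753/((sqrt(30)*(-204))) = 13753/((-204*sqrt(30))) = 13753*(-sqrt(30)/6120) = -809*sqrt(30)/360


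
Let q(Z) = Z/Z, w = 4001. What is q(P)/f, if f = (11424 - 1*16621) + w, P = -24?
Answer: -1/1196 ≈ -0.00083612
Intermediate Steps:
q(Z) = 1
f = -1196 (f = (11424 - 1*16621) + 4001 = (11424 - 16621) + 4001 = -5197 + 4001 = -1196)
q(P)/f = 1/(-1196) = 1*(-1/1196) = -1/1196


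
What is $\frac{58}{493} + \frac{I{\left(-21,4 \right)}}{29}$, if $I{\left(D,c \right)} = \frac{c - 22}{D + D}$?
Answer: $\frac{457}{3451} \approx 0.13243$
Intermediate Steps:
$I{\left(D,c \right)} = \frac{-22 + c}{2 D}$
$\frac{58}{493} + \frac{I{\left(-21,4 \right)}}{29} = \frac{58}{493} + \frac{\frac{1}{2} \frac{1}{-21} \left(-22 + 4\right)}{29} = 58 \cdot \frac{1}{493} + \frac{1}{2} \left(- \frac{1}{21}\right) \left(-18\right) \frac{1}{29} = \frac{2}{17} + \frac{3}{7} \cdot \frac{1}{29} = \frac{2}{17} + \frac{3}{203} = \frac{457}{3451}$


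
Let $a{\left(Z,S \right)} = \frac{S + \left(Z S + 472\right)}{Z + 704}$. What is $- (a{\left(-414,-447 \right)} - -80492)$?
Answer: $- \frac{23527763}{290} \approx -81130.0$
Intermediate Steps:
$a{\left(Z,S \right)} = \frac{472 + S + S Z}{704 + Z}$ ($a{\left(Z,S \right)} = \frac{S + \left(S Z + 472\right)}{704 + Z} = \frac{S + \left(472 + S Z\right)}{704 + Z} = \frac{472 + S + S Z}{704 + Z}$)
$- (a{\left(-414,-447 \right)} - -80492) = - (\frac{472 - 447 - -185058}{704 - 414} - -80492) = - (\frac{472 - 447 + 185058}{290} + 80492) = - (\frac{1}{290} \cdot 185083 + 80492) = - (\frac{185083}{290} + 80492) = \left(-1\right) \frac{23527763}{290} = - \frac{23527763}{290}$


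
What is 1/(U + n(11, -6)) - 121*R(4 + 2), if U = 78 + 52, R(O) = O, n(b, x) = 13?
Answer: -103817/143 ≈ -725.99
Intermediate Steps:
U = 130
1/(U + n(11, -6)) - 121*R(4 + 2) = 1/(130 + 13) - 121*(4 + 2) = 1/143 - 121*6 = 1/143 - 726 = -103817/143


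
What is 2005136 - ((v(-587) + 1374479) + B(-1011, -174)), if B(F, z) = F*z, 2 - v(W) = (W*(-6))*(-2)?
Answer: 447697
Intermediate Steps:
v(W) = 2 - 12*W (v(W) = 2 - W*(-6)*(-2) = 2 - (-6*W)*(-2) = 2 - 12*W)
2005136 - ((v(-587) + 1374479) + B(-1011, -174)) = 2005136 - (((2 - 12*(-587)) + 1374479) - 1011*(-174)) = 2005136 - (((2 + 7044) + 1374479) + 175914) = 2005136 - ((7046 + 1374479) + 175914) = 2005136 - (1381525 + 175914) = 2005136 - 1*1557439 = 2005136 - 1557439 = 447697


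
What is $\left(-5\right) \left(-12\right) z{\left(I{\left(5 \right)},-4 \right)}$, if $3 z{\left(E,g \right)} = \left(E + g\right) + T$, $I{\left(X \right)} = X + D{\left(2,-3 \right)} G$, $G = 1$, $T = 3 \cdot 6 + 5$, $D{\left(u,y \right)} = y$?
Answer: $420$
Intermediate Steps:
$T = 23$ ($T = 18 + 5 = 23$)
$I{\left(X \right)} = -3 + X$ ($I{\left(X \right)} = X - 3 = -3 + X$)
$z{\left(E,g \right)} = \frac{23}{3} + \frac{E}{3} + \frac{g}{3}$ ($z{\left(E,g \right)} = \frac{\left(E + g\right) + 23}{3} = \frac{23 + E + g}{3} = \frac{23}{3} + \frac{E}{3} + \frac{g}{3}$)
$\left(-5\right) \left(-12\right) z{\left(I{\left(5 \right)},-4 \right)} = \left(-5\right) \left(-12\right) \left(\frac{23}{3} + \frac{-3 + 5}{3} + \frac{1}{3} \left(-4\right)\right) = 60 \left(\frac{23}{3} + \frac{1}{3} \cdot 2 - \frac{4}{3}\right) = 60 \left(\frac{23}{3} + \frac{2}{3} - \frac{4}{3}\right) = 60 \cdot 7 = 420$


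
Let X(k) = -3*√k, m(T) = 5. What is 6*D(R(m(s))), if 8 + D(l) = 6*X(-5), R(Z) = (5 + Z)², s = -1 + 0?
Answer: -48 - 108*I*√5 ≈ -48.0 - 241.5*I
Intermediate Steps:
s = -1
D(l) = -8 - 18*I*√5 (D(l) = -8 + 6*(-3*I*√5) = -8 - 18*I*√5)
6*D(R(m(s))) = 6*(-8 - 18*I*√5) = -48 - 108*I*√5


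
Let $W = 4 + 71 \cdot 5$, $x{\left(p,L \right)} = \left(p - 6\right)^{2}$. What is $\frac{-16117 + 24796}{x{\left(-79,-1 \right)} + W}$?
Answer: $\frac{2893}{2528} \approx 1.1444$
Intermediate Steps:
$x{\left(p,L \right)} = \left(-6 + p\right)^{2}$
$W = 359$ ($W = 4 + 355 = 359$)
$\frac{-16117 + 24796}{x{\left(-79,-1 \right)} + W} = \frac{-16117 + 24796}{\left(-6 - 79\right)^{2} + 359} = \frac{8679}{\left(-85\right)^{2} + 359} = \frac{8679}{7225 + 359} = \frac{8679}{7584} = 8679 \cdot \frac{1}{7584} = \frac{2893}{2528}$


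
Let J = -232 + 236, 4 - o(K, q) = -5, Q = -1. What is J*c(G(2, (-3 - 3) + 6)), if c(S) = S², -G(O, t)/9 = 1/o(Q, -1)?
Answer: 4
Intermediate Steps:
o(K, q) = 9 (o(K, q) = 4 - 1*(-5) = 4 + 5 = 9)
G(O, t) = -1 (G(O, t) = -9/9 = -9*⅑ = -1)
J = 4
J*c(G(2, (-3 - 3) + 6)) = 4*(-1)² = 4*1 = 4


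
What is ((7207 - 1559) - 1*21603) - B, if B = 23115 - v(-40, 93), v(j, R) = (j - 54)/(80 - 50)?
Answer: -586097/15 ≈ -39073.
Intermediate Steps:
v(j, R) = -9/5 + j/30 (v(j, R) = (-54 + j)/30 = (-54 + j)*(1/30) = -9/5 + j/30)
B = 346772/15 (B = 23115 - (-9/5 + (1/30)*(-40)) = 23115 - (-9/5 - 4/3) = 23115 - 1*(-47/15) = 23115 + 47/15 = 346772/15 ≈ 23118.)
((7207 - 1559) - 1*21603) - B = ((7207 - 1559) - 1*21603) - 1*346772/15 = (5648 - 21603) - 346772/15 = -15955 - 346772/15 = -586097/15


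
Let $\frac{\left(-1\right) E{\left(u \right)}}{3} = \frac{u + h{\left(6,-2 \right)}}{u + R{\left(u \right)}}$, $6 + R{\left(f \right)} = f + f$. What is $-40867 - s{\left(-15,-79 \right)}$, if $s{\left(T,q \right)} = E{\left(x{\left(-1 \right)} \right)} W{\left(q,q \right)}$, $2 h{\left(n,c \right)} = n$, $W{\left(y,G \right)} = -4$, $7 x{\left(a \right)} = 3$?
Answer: $- \frac{449441}{11} \approx -40858.0$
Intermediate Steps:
$R{\left(f \right)} = -6 + 2 f$ ($R{\left(f \right)} = -6 + \left(f + f\right) = -6 + 2 f$)
$x{\left(a \right)} = \frac{3}{7}$ ($x{\left(a \right)} = \frac{1}{7} \cdot 3 = \frac{3}{7}$)
$h{\left(n,c \right)} = \frac{n}{2}$
$E{\left(u \right)} = - \frac{3 \left(3 + u\right)}{-6 + 3 u}$ ($E{\left(u \right)} = - 3 \frac{u + \frac{1}{2} \cdot 6}{u + \left(-6 + 2 u\right)} = - 3 \frac{u + 3}{-6 + 3 u} = - 3 \frac{3 + u}{-6 + 3 u} = - \frac{3 \left(3 + u\right)}{-6 + 3 u}$)
$s{\left(T,q \right)} = - \frac{96}{11}$ ($s{\left(T,q \right)} = \frac{-3 - \frac{3}{7}}{-2 + \frac{3}{7}} \left(-4\right) = \frac{-3 - \frac{3}{7}}{- \frac{11}{7}} \left(-4\right) = \left(- \frac{7}{11}\right) \left(- \frac{24}{7}\right) \left(-4\right) = \frac{24}{11} \left(-4\right) = - \frac{96}{11}$)
$-40867 - s{\left(-15,-79 \right)} = -40867 - - \frac{96}{11} = -40867 + \frac{96}{11} = - \frac{449441}{11}$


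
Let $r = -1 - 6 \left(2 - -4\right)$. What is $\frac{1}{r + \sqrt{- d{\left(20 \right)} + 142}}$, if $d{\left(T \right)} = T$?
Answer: $- \frac{37}{1247} - \frac{\sqrt{122}}{1247} \approx -0.038529$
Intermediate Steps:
$r = -37$ ($r = -1 - 6 \left(2 + 4\right) = -1 - 36 = -37$)
$\frac{1}{r + \sqrt{- d{\left(20 \right)} + 142}} = \frac{1}{-37 + \sqrt{\left(-1\right) 20 + 142}} = \frac{1}{-37 + \sqrt{-20 + 142}} = \frac{1}{-37 + \sqrt{122}}$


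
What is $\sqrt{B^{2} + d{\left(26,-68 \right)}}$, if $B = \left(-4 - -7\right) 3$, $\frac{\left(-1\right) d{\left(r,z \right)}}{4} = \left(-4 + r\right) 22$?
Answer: $i \sqrt{1855} \approx 43.07 i$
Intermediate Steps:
$d{\left(r,z \right)} = 352 - 88 r$ ($d{\left(r,z \right)} = - 4 \left(-4 + r\right) 22 = - 4 \left(-88 + 22 r\right) = 352 - 88 r$)
$B = 9$ ($B = \left(-4 + 7\right) 3 = 3 \cdot 3 = 9$)
$\sqrt{B^{2} + d{\left(26,-68 \right)}} = \sqrt{9^{2} + \left(352 - 2288\right)} = \sqrt{81 + \left(352 - 2288\right)} = \sqrt{81 - 1936} = \sqrt{-1855} = i \sqrt{1855}$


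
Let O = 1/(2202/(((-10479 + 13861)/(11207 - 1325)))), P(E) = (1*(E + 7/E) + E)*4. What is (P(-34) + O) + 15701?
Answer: 2853617055625/184961394 ≈ 15428.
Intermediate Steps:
P(E) = 8*E + 28/E (P(E) = ((E + 7/E) + E)*4 = (2*E + 7/E)*4 = 8*E + 28/E)
O = 1691/10880082 (O = 1/(2202/((3382/9882))) = 1/(2202/((3382*(1/9882)))) = 1/(2202/(1691/4941)) = 1/(2202*(4941/1691)) = 1/(10880082/1691) = 1691/10880082 ≈ 0.00015542)
(P(-34) + O) + 15701 = ((8*(-34) + 28/(-34)) + 1691/10880082) + 15701 = ((-272 + 28*(-1/34)) + 1691/10880082) + 15701 = ((-272 - 14/17) + 1691/10880082) + 15701 = (-4638/17 + 1691/10880082) + 15701 = -50461791569/184961394 + 15701 = 2853617055625/184961394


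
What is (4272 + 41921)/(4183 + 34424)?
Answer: 46193/38607 ≈ 1.1965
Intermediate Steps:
(4272 + 41921)/(4183 + 34424) = 46193/38607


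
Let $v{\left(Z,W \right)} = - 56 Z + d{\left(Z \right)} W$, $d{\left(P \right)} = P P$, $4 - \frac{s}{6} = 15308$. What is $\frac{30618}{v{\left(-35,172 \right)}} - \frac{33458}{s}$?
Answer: $\frac{177261527}{348701640} \approx 0.50835$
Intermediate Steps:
$s = -91824$ ($s = 24 - 91848 = -91824$)
$d{\left(P \right)} = P^{2}$
$v{\left(Z,W \right)} = - 56 Z + W Z^{2}$ ($v{\left(Z,W \right)} = - 56 Z + Z^{2} W = - 56 Z + W Z^{2}$)
$\frac{30618}{v{\left(-35,172 \right)}} - \frac{33458}{s} = \frac{30618}{\left(-35\right) \left(-56 + 172 \left(-35\right)\right)} - \frac{33458}{-91824} = \frac{30618}{\left(-35\right) \left(-56 - 6020\right)} - - \frac{16729}{45912} = \frac{30618}{\left(-35\right) \left(-6076\right)} + \frac{16729}{45912} = \frac{30618}{212660} + \frac{16729}{45912} = 30618 \cdot \frac{1}{212660} + \frac{16729}{45912} = \frac{2187}{15190} + \frac{16729}{45912} = \frac{177261527}{348701640}$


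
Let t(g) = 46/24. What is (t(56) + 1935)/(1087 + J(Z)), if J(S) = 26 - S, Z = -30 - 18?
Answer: 23243/13932 ≈ 1.6683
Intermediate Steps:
Z = -48
t(g) = 23/12 (t(g) = 46*(1/24) = 23/12)
(t(56) + 1935)/(1087 + J(Z)) = (23/12 + 1935)/(1087 + (26 - 1*(-48))) = 23243/(12*(1087 + (26 + 48))) = 23243/(12*(1087 + 74)) = (23243/12)/1161 = (23243/12)*(1/1161) = 23243/13932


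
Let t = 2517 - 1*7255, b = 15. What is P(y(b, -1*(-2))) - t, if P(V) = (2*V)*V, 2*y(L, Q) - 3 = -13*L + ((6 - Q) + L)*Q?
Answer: 16596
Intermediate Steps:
y(L, Q) = 3/2 - 13*L/2 + Q*(6 + L - Q)/2 (y(L, Q) = 3/2 + (-13*L + ((6 - Q) + L)*Q)/2 = 3/2 + (-13*L + (6 + L - Q)*Q)/2 = 3/2 + (-13*L + Q*(6 + L - Q))/2 = 3/2 + (-13*L/2 + Q*(6 + L - Q)/2) = 3/2 - 13*L/2 + Q*(6 + L - Q)/2)
P(V) = 2*V**2
t = -4738 (t = 2517 - 7255 = -4738)
P(y(b, -1*(-2))) - t = 2*(3/2 + 3*(-1*(-2)) - 13/2*15 - (-1*(-2))**2/2 + (1/2)*15*(-1*(-2)))**2 - 1*(-4738) = 2*(3/2 + 3*2 - 195/2 - 1/2*2**2 + (1/2)*15*2)**2 + 4738 = 2*(3/2 + 6 - 195/2 - 1/2*4 + 15)**2 + 4738 = 2*(3/2 + 6 - 195/2 - 2 + 15)**2 + 4738 = 2*(-77)**2 + 4738 = 2*5929 + 4738 = 11858 + 4738 = 16596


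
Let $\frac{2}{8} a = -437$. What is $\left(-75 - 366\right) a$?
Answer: $770868$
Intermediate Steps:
$a = -1748$ ($a = 4 \left(-437\right) = -1748$)
$\left(-75 - 366\right) a = \left(-75 - 366\right) \left(-1748\right) = \left(-441\right) \left(-1748\right) = 770868$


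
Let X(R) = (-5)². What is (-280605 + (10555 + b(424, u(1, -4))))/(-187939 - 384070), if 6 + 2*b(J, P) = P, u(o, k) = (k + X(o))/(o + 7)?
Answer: 4320827/9152144 ≈ 0.47211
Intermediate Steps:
X(R) = 25
u(o, k) = (25 + k)/(7 + o) (u(o, k) = (k + 25)/(o + 7) = (25 + k)/(7 + o))
b(J, P) = -3 + P/2
(-280605 + (10555 + b(424, u(1, -4))))/(-187939 - 384070) = (-280605 + (10555 + (-3 + ((25 - 4)/(7 + 1))/2)))/(-187939 - 384070) = (-280605 + (10555 + (-3 + (21/8)/2)))/(-572009) = (-280605 + (10555 + (-3 + ((⅛)*21)/2)))*(-1/572009) = (-280605 + (10555 + (-3 + (½)*(21/8))))*(-1/572009) = (-280605 + (10555 + (-3 + 21/16)))*(-1/572009) = (-280605 + (10555 - 27/16))*(-1/572009) = (-280605 + 168853/16)*(-1/572009) = -4320827/16*(-1/572009) = 4320827/9152144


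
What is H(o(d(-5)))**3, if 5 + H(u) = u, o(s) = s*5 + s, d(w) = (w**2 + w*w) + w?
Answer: 18609625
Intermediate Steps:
d(w) = w + 2*w**2 (d(w) = (w**2 + w**2) + w = 2*w**2 + w = w + 2*w**2)
o(s) = 6*s (o(s) = 5*s + s = 6*s)
H(u) = -5 + u
H(o(d(-5)))**3 = (-5 + 6*(-5*(1 + 2*(-5))))**3 = (-5 + 6*(-5*(1 - 10)))**3 = (-5 + 6*(-5*(-9)))**3 = (-5 + 6*45)**3 = (-5 + 270)**3 = 265**3 = 18609625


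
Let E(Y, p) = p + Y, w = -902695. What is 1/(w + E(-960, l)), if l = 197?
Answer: -1/903458 ≈ -1.1069e-6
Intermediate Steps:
E(Y, p) = Y + p
1/(w + E(-960, l)) = 1/(-902695 + (-960 + 197)) = 1/(-902695 - 763) = 1/(-903458) = -1/903458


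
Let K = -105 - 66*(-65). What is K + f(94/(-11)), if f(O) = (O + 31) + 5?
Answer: 46337/11 ≈ 4212.5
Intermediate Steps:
f(O) = 36 + O (f(O) = (31 + O) + 5 = 36 + O)
K = 4185 (K = -105 + 4290 = 4185)
K + f(94/(-11)) = 4185 + (36 + 94/(-11)) = 4185 + (36 + 94*(-1/11)) = 4185 + (36 - 94/11) = 4185 + 302/11 = 46337/11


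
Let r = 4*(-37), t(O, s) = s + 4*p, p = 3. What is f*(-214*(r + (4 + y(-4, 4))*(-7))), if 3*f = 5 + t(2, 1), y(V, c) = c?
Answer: 261936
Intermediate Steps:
t(O, s) = 12 + s (t(O, s) = s + 4*3 = s + 12 = 12 + s)
r = -148
f = 6 (f = (5 + (12 + 1))/3 = (5 + 13)/3 = (⅓)*18 = 6)
f*(-214*(r + (4 + y(-4, 4))*(-7))) = 6*(-214*(-148 + (4 + 4)*(-7))) = 6*(-214*(-148 + 8*(-7))) = 6*(-214*(-148 - 56)) = 6*(-214*(-204)) = 6*43656 = 261936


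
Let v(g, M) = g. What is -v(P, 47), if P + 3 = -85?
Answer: 88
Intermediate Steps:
P = -88 (P = -3 - 85 = -88)
-v(P, 47) = -1*(-88) = 88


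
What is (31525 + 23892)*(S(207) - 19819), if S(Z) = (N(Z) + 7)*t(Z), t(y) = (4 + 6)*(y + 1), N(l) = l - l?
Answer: -291438003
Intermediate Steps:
N(l) = 0
t(y) = 10 + 10*y (t(y) = 10*(1 + y) = 10 + 10*y)
S(Z) = 70 + 70*Z (S(Z) = (0 + 7)*(10 + 10*Z) = 7*(10 + 10*Z) = 70 + 70*Z)
(31525 + 23892)*(S(207) - 19819) = (31525 + 23892)*((70 + 70*207) - 19819) = 55417*((70 + 14490) - 19819) = 55417*(14560 - 19819) = 55417*(-5259) = -291438003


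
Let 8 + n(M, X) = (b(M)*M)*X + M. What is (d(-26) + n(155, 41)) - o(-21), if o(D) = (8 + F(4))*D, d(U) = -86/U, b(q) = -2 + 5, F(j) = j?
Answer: 253075/13 ≈ 19467.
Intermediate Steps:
b(q) = 3
n(M, X) = -8 + M + 3*M*X (n(M, X) = -8 + ((3*M)*X + M) = -8 + (3*M*X + M) = -8 + (M + 3*M*X) = -8 + M + 3*M*X)
o(D) = 12*D (o(D) = (8 + 4)*D = 12*D)
(d(-26) + n(155, 41)) - o(-21) = (-86/(-26) + (-8 + 155 + 3*155*41)) - 12*(-21) = (-86*(-1/26) + (-8 + 155 + 19065)) - 1*(-252) = (43/13 + 19212) + 252 = 249799/13 + 252 = 253075/13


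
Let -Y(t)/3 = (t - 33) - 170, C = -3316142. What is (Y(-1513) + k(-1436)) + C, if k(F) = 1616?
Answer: -3309378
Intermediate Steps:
Y(t) = 609 - 3*t (Y(t) = -3*((t - 33) - 170) = -3*((-33 + t) - 170) = -3*(-203 + t) = 609 - 3*t)
(Y(-1513) + k(-1436)) + C = ((609 - 3*(-1513)) + 1616) - 3316142 = ((609 + 4539) + 1616) - 3316142 = (5148 + 1616) - 3316142 = 6764 - 3316142 = -3309378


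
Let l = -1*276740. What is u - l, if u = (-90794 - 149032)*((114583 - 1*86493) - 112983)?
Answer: 20359825358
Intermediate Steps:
u = 20359548618 (u = -239826*((114583 - 86493) - 112983) = -239826*(28090 - 112983) = -239826*(-84893) = 20359548618)
l = -276740
u - l = 20359548618 - 1*(-276740) = 20359548618 + 276740 = 20359825358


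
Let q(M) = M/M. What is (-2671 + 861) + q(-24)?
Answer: -1809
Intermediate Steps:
q(M) = 1
(-2671 + 861) + q(-24) = (-2671 + 861) + 1 = -1810 + 1 = -1809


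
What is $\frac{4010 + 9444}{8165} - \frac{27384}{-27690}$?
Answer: $\frac{279874}{106145} \approx 2.6367$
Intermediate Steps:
$\frac{4010 + 9444}{8165} - \frac{27384}{-27690} = 13454 \cdot \frac{1}{8165} - - \frac{4564}{4615} = \frac{13454}{8165} + \frac{4564}{4615} = \frac{279874}{106145}$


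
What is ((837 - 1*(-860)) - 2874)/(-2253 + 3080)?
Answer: -1177/827 ≈ -1.4232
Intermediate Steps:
((837 - 1*(-860)) - 2874)/(-2253 + 3080) = ((837 + 860) - 2874)/827 = (1697 - 2874)*(1/827) = -1177*1/827 = -1177/827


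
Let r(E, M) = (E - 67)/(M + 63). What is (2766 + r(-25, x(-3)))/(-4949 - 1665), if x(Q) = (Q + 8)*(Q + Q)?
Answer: -45593/109131 ≈ -0.41778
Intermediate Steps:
x(Q) = 2*Q*(8 + Q) (x(Q) = (8 + Q)*(2*Q) = 2*Q*(8 + Q))
r(E, M) = (-67 + E)/(63 + M)
(2766 + r(-25, x(-3)))/(-4949 - 1665) = (2766 + (-67 - 25)/(63 + 2*(-3)*(8 - 3)))/(-4949 - 1665) = (2766 - 92/(63 + 2*(-3)*5))/(-6614) = (2766 - 92/(63 - 30))*(-1/6614) = (2766 - 92/33)*(-1/6614) = (91186/33)*(-1/6614) = -45593/109131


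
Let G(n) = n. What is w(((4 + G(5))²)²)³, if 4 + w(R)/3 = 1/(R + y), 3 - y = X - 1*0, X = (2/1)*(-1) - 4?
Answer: -18147905315639/10503459000 ≈ -1727.8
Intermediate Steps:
X = -6 (X = (2*1)*(-1) - 4 = 2*(-1) - 4 = -2 - 4 = -6)
y = 9 (y = 3 - (-6 - 1*0) = 3 - (-6 + 0) = 3 - 1*(-6) = 3 + 6 = 9)
w(R) = -12 + 3/(9 + R) (w(R) = -12 + 3/(R + 9) = -12 + 3/(9 + R))
w(((4 + G(5))²)²)³ = (3*(-35 - 4*(4 + 5)⁴)/(9 + ((4 + 5)²)²))³ = (3*(-35 - 4*(9²)²)/(9 + (9²)²))³ = (3*(-35 - 4*81²)/(9 + 81²))³ = (3*(-35 - 4*6561)/(9 + 6561))³ = (3*(-35 - 26244)/6570)³ = (3*(1/6570)*(-26279))³ = (-26279/2190)³ = -18147905315639/10503459000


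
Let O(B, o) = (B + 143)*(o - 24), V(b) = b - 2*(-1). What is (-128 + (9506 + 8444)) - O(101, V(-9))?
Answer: 25386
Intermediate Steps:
V(b) = 2 + b (V(b) = b + 2 = 2 + b)
O(B, o) = (-24 + o)*(143 + B) (O(B, o) = (143 + B)*(-24 + o) = (-24 + o)*(143 + B))
(-128 + (9506 + 8444)) - O(101, V(-9)) = (-128 + (9506 + 8444)) - (-3432 - 24*101 + 143*(2 - 9) + 101*(2 - 9)) = (-128 + 17950) - (-3432 - 2424 + 143*(-7) + 101*(-7)) = 17822 - (-3432 - 2424 - 1001 - 707) = 17822 - 1*(-7564) = 17822 + 7564 = 25386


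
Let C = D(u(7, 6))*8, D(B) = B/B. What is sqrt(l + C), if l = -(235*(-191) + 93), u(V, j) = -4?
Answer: 80*sqrt(7) ≈ 211.66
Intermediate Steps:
D(B) = 1
C = 8 (C = 1*8 = 8)
l = 44792 (l = -(-44885 + 93) = -1*(-44792) = 44792)
sqrt(l + C) = sqrt(44792 + 8) = sqrt(44800) = 80*sqrt(7)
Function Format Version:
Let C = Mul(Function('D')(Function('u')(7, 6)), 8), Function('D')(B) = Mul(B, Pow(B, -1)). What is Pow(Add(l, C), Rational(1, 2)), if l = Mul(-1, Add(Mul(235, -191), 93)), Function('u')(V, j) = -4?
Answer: Mul(80, Pow(7, Rational(1, 2))) ≈ 211.66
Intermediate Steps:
Function('D')(B) = 1
C = 8 (C = Mul(1, 8) = 8)
l = 44792 (l = Mul(-1, Add(-44885, 93)) = Mul(-1, -44792) = 44792)
Pow(Add(l, C), Rational(1, 2)) = Pow(Add(44792, 8), Rational(1, 2)) = Pow(44800, Rational(1, 2)) = Mul(80, Pow(7, Rational(1, 2)))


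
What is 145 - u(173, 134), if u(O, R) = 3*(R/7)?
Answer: 613/7 ≈ 87.571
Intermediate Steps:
u(O, R) = 3*R/7 (u(O, R) = 3*(R*(⅐)) = 3*(R/7) = 3*R/7)
145 - u(173, 134) = 145 - 3*134/7 = 145 - 1*402/7 = 145 - 402/7 = 613/7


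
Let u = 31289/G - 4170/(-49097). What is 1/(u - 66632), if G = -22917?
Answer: -1125155949/74972831825911 ≈ -1.5008e-5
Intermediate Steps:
u = -1440632143/1125155949 (u = 31289/(-22917) - 4170/(-49097) = 31289*(-1/22917) - 4170*(-1/49097) = -31289/22917 + 4170/49097 = -1440632143/1125155949 ≈ -1.2804)
1/(u - 66632) = 1/(-1440632143/1125155949 - 66632) = 1/(-74972831825911/1125155949) = -1125155949/74972831825911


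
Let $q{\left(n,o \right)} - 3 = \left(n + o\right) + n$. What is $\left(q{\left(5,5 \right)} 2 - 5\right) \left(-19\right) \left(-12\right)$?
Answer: $7068$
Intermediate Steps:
$q{\left(n,o \right)} = 3 + o + 2 n$ ($q{\left(n,o \right)} = 3 + \left(\left(n + o\right) + n\right) = 3 + \left(o + 2 n\right) = 3 + o + 2 n$)
$\left(q{\left(5,5 \right)} 2 - 5\right) \left(-19\right) \left(-12\right) = \left(\left(3 + 5 + 2 \cdot 5\right) 2 - 5\right) \left(-19\right) \left(-12\right) = \left(\left(3 + 5 + 10\right) 2 - 5\right) \left(-19\right) \left(-12\right) = \left(18 \cdot 2 - 5\right) \left(-19\right) \left(-12\right) = \left(36 - 5\right) \left(-19\right) \left(-12\right) = 31 \left(-19\right) \left(-12\right) = \left(-589\right) \left(-12\right) = 7068$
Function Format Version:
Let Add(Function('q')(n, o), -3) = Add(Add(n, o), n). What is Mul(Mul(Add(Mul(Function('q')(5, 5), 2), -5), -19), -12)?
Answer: 7068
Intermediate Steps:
Function('q')(n, o) = Add(3, o, Mul(2, n)) (Function('q')(n, o) = Add(3, Add(Add(n, o), n)) = Add(3, Add(o, Mul(2, n))) = Add(3, o, Mul(2, n)))
Mul(Mul(Add(Mul(Function('q')(5, 5), 2), -5), -19), -12) = Mul(Mul(Add(Mul(Add(3, 5, Mul(2, 5)), 2), -5), -19), -12) = Mul(Mul(Add(Mul(Add(3, 5, 10), 2), -5), -19), -12) = Mul(Mul(Add(Mul(18, 2), -5), -19), -12) = Mul(Mul(Add(36, -5), -19), -12) = Mul(Mul(31, -19), -12) = Mul(-589, -12) = 7068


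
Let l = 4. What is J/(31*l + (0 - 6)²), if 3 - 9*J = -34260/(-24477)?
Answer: 13057/11748960 ≈ 0.0011113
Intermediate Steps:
J = 13057/73431 (J = ⅓ - (-11420)/(3*(-24477)) = ⅓ - (-11420)*(-1)/(3*24477) = ⅓ - ⅑*11420/8159 = ⅓ - 11420/73431 = 13057/73431 ≈ 0.17781)
J/(31*l + (0 - 6)²) = 13057/(73431*(31*4 + (0 - 6)²)) = 13057/(73431*(124 + (-6)²)) = 13057/(73431*(124 + 36)) = (13057/73431)/160 = (13057/73431)*(1/160) = 13057/11748960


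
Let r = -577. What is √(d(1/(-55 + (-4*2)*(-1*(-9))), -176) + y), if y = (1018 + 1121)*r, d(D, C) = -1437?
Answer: 2*I*√308910 ≈ 1111.6*I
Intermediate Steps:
y = -1234203 (y = (1018 + 1121)*(-577) = 2139*(-577) = -1234203)
√(d(1/(-55 + (-4*2)*(-1*(-9))), -176) + y) = √(-1437 - 1234203) = √(-1235640) = 2*I*√308910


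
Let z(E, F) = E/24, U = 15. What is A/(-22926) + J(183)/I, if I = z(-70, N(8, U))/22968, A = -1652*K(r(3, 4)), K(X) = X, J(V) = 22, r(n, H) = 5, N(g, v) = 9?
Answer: -69506352026/401205 ≈ -1.7324e+5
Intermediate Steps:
z(E, F) = E/24 (z(E, F) = E*(1/24) = E/24)
A = -8260 (A = -1652*5 = -8260)
I = -35/275616 (I = ((1/24)*(-70))/22968 = -35/12*1/22968 = -35/275616 ≈ -0.00012699)
A/(-22926) + J(183)/I = -8260/(-22926) + 22/(-35/275616) = -8260*(-1/22926) + 22*(-275616/35) = 4130/11463 - 6063552/35 = -69506352026/401205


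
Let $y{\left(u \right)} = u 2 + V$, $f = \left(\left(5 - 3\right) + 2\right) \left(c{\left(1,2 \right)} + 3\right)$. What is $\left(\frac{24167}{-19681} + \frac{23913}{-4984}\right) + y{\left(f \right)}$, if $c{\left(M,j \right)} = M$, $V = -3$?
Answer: $\frac{2253532935}{98090104} \approx 22.974$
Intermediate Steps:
$f = 16$ ($f = \left(\left(5 - 3\right) + 2\right) \left(1 + 3\right) = \left(2 + 2\right) 4 = 4 \cdot 4 = 16$)
$y{\left(u \right)} = -3 + 2 u$ ($y{\left(u \right)} = u 2 - 3 = 2 u - 3 = -3 + 2 u$)
$\left(\frac{24167}{-19681} + \frac{23913}{-4984}\right) + y{\left(f \right)} = \left(\frac{24167}{-19681} + \frac{23913}{-4984}\right) + \left(-3 + 2 \cdot 16\right) = \left(24167 \left(- \frac{1}{19681}\right) + 23913 \left(- \frac{1}{4984}\right)\right) + \left(-3 + 32\right) = \left(- \frac{24167}{19681} - \frac{23913}{4984}\right) + 29 = - \frac{591080081}{98090104} + 29 = \frac{2253532935}{98090104}$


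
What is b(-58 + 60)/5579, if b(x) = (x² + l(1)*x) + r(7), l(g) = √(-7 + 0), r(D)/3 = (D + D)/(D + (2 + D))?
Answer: 53/44632 + 2*I*√7/5579 ≈ 0.0011875 + 0.00094847*I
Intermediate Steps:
r(D) = 6*D/(2 + 2*D) (r(D) = 3*((D + D)/(D + (2 + D))) = 3*((2*D)/(2 + 2*D)) = 3*(2*D/(2 + 2*D)) = 6*D/(2 + 2*D))
l(g) = I*√7 (l(g) = √(-7) = I*√7)
b(x) = 21/8 + x² + I*x*√7 (b(x) = (x² + (I*√7)*x) + 3*7/(1 + 7) = (x² + I*x*√7) + 3*7/8 = (x² + I*x*√7) + 3*7*(⅛) = (x² + I*x*√7) + 21/8 = 21/8 + x² + I*x*√7)
b(-58 + 60)/5579 = (21/8 + (-58 + 60)² + I*(-58 + 60)*√7)/5579 = (21/8 + 2² + I*2*√7)*(1/5579) = (21/8 + 4 + 2*I*√7)*(1/5579) = (53/8 + 2*I*√7)*(1/5579) = 53/44632 + 2*I*√7/5579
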